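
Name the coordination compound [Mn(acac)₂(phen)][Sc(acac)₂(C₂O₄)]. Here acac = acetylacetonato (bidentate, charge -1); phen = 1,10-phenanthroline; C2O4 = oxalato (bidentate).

Scandium is always +3 in its complexes; the anion's ligand charges sum to -4, so the complex anion is 1−.
A 1:1 salt means the cation carries the equal and opposite charge, 1+.
Cation: ligand charges sum to -2; for the ion to be 1+, Mn = +3.

bis(acetylacetonato)(1,10-phenanthroline)manganese(III) bis(acetylacetonato)oxalatoscandate(III)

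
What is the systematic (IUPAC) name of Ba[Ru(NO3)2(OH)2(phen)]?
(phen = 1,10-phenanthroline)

barium dihydroxodinitrato(1,10-phenanthroline)ruthenate(II)

The 1 barium counter-ion carries a total charge of +2, so each complex ion is 2−.
Ligand charges: 1×1,10-phenanthroline (neutral), 2×hydroxo (-1 each), 2×nitrato (-1 each); total -4. So Ru + (-4) = 2−, giving Ru = +2.
Ligands are named alphabetically: hydroxo before nitrato before phenanthroline.
The complex ion is anionic, so ruthenium takes the -ate form ruthenate(II).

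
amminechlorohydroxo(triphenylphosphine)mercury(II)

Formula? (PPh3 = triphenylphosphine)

[HgCl(NH3)(OH)(PPh3)]

Ligands: 1 ammine (NH3, neutral), 1 triphenylphosphine (PPh3, neutral), 1 chloro (Cl, -1), 1 hydroxo (OH, -1). Ligand charge sum = -2.
With Hg in oxidation state +2, the complex ion is [Hg...].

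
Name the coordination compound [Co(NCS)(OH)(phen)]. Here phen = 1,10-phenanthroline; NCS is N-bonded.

There is no counter-ion, so the complex is neutral overall.
Ligand charges: 1×1,10-phenanthroline (neutral), 1×isothiocyanato (-1 each), 1×hydroxo (-1 each); total -2. So Co + (-2) = 0, giving Co = +2.
Ligands are named alphabetically: hydroxo before isothiocyanato before phenanthroline.

hydroxoisothiocyanato(1,10-phenanthroline)cobalt(II)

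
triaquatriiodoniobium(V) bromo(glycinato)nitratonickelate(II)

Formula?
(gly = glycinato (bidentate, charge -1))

Cation [Nb…]: ligand charges -3, Nb(V) ⇒ ion charge 2+.
Anion [Ni…]: ligand charges -3, Ni(II) ⇒ ion charge 1−.
One 2+ cation requires 2 of the 1− anion.

[Nb(H2O)3I3][NiBr(gly)(NO3)]2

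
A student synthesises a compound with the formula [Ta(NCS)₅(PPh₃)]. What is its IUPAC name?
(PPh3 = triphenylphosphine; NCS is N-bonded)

pentaisothiocyanato(triphenylphosphine)tantalum(V)

There is no counter-ion, so the complex is neutral overall.
Ligand charges: 1×triphenylphosphine (neutral), 5×isothiocyanato (-1 each); total -5. So Ta + (-5) = 0, giving Ta = +5.
Ligands are named alphabetically: isothiocyanato before triphenylphosphine.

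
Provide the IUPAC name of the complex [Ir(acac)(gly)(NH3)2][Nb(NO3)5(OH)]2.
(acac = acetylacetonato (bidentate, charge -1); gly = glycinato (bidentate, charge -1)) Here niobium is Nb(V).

(acetylacetonato)diammine(glycinato)iridium(IV) hydroxopentanitratoniobate(V)

Nb is given as +5; the anion's ligand charges sum to -6, so the complex anion is 1−.
With 2 anions per cation, the cation must be 2×1 = 2+.
Cation: ligand charges sum to -2; for the ion to be 2+, Ir = +4.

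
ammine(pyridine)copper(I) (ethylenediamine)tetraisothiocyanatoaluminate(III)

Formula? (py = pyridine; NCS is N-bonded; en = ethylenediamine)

Cation [Cu…]: ligand charges 0, Cu(I) ⇒ ion charge 1+.
Anion [Al…]: ligand charges -4, Al(III) ⇒ ion charge 1−.
One 1+ cation balances one 1− anion.

[Cu(NH3)(py)][Al(en)(NCS)4]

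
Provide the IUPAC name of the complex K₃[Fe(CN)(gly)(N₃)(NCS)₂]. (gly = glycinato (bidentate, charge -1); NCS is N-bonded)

potassium azidocyano(glycinato)diisothiocyanatoferrate(II)

The 3 potassium counter-ions carry a total charge of +3, so each complex ion is 3−.
Ligand charges: 1×cyano (-1 each), 1×glycinato (-1 each), 2×isothiocyanato (-1 each), 1×azido (-1 each); total -5. So Fe + (-5) = 3−, giving Fe = +2.
Ligands are named alphabetically: azido before cyano before glycinato before isothiocyanato.
The complex ion is anionic, so iron takes the -ate form ferrate(II).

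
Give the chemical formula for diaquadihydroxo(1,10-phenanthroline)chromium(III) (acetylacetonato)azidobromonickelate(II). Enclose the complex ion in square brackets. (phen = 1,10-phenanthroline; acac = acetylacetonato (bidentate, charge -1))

[Cr(H2O)2(OH)2(phen)][Ni(acac)Br(N3)]

Cation [Cr…]: ligand charges -2, Cr(III) ⇒ ion charge 1+.
Anion [Ni…]: ligand charges -3, Ni(II) ⇒ ion charge 1−.
One 1+ cation balances one 1− anion.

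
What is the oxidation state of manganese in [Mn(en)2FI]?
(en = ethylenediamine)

+2

No counter-ion: the bracketed complex is neutral.
Ligand charges: 1×I = -1; 1×F = -1; 2×en neutral; sum -2.
Mn + (-2) = 0 ⇒ Mn is +2.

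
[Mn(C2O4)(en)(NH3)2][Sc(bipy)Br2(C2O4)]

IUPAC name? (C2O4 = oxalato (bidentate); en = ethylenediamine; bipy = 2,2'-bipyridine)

Scandium is always +3 in its complexes; the anion's ligand charges sum to -4, so the complex anion is 1−.
A 1:1 salt means the cation carries the equal and opposite charge, 1+.
Cation: ligand charges sum to -2; for the ion to be 1+, Mn = +3.

diammine(ethylenediamine)oxalatomanganese(III) (2,2'-bipyridine)dibromooxalatoscandate(III)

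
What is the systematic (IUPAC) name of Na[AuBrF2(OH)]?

sodium bromodifluorohydroxoaurate(III)

The 1 sodium counter-ion carries a total charge of +1, so each complex ion is 1−.
Ligand charges: 2×fluoro (-1 each), 1×hydroxo (-1 each), 1×bromo (-1 each); total -4. So Au + (-4) = 1−, giving Au = +3.
Ligands are named alphabetically: bromo before fluoro before hydroxo.
The complex ion is anionic, so gold takes the -ate form aurate(III).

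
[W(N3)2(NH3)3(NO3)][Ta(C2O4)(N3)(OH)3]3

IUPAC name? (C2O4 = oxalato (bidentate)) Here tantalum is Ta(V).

triamminediazidonitratotungsten(VI) azidotrihydroxooxalatotantalate(V)

Both ions are complex: the cation is named first with the plain metal name, the anion second with the -ate form; each ion's ligands are alphabetised independently.
Ta is given as +5; the anion's ligand charges sum to -6, so the complex anion is 1−.
With 3 anions per cation, the cation must be 3×1 = 3+.
Cation: ligand charges sum to -3; for the ion to be 3+, W = +6.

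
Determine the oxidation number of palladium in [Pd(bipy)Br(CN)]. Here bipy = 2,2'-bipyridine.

+2

No counter-ion: the bracketed complex is neutral.
Ligand charges: 1×CN = -1; 1×bipy neutral; 1×Br = -1; sum -2.
Pd + (-2) = 0 ⇒ Pd is +2.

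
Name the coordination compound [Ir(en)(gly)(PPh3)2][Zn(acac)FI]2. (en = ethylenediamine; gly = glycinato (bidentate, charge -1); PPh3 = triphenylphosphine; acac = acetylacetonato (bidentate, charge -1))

Zinc is always +2 in its complexes; the anion's ligand charges sum to -3, so the complex anion is 1−.
With 2 anions per cation, the cation must be 2×1 = 2+.
Cation: ligand charges sum to -1; for the ion to be 2+, Ir = +3.

(ethylenediamine)(glycinato)bis(triphenylphosphine)iridium(III) (acetylacetonato)fluoroiodozincate(II)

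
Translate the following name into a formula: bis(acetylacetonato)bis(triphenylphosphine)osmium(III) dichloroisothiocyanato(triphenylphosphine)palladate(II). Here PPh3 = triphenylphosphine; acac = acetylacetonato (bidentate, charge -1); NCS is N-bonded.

[Os(acac)2(PPh3)2][PdCl2(NCS)(PPh3)]

Cation [Os…]: ligand charges -2, Os(III) ⇒ ion charge 1+.
Anion [Pd…]: ligand charges -3, Pd(II) ⇒ ion charge 1−.
One 1+ cation balances one 1− anion.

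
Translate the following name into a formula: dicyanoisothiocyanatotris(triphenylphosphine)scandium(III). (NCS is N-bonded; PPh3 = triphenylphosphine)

Ligands: 2 cyano (CN, -1), 1 isothiocyanato (NCS, -1), 3 triphenylphosphine (PPh3, neutral). Ligand charge sum = -3.
With Sc in oxidation state +3, the complex ion is [Sc...].

[Sc(CN)2(NCS)(PPh3)3]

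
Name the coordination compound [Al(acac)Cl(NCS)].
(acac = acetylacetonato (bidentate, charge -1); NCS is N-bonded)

There is no counter-ion, so the complex is neutral overall.
Ligand charges: 1×chloro (-1 each), 1×acetylacetonato (-1 each), 1×isothiocyanato (-1 each); total -3. So Al + (-3) = 0, giving Al = +3.
Ligands are named alphabetically: acetylacetonato before chloro before isothiocyanato.

(acetylacetonato)chloroisothiocyanatoaluminium(III)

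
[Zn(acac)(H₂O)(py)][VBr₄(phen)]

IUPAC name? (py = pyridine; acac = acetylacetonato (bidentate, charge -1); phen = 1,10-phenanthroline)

Both ions are complex: the cation is named first with the plain metal name, the anion second with the -ate form; each ion's ligands are alphabetised independently.
Zinc is always +2 in its complexes; the cation's ligand charges sum to -1, so the complex cation is 1+.
A 1:1 salt means the anion carries the equal and opposite charge, 1−.
Anion: ligand charges sum to -4; for the ion to be 1−, V = +3.

(acetylacetonato)aqua(pyridine)zinc(II) tetrabromo(1,10-phenanthroline)vanadate(III)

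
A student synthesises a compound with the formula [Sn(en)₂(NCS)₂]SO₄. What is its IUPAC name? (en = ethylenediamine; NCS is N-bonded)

bis(ethylenediamine)diisothiocyanatotin(IV) sulfate

The 1 sulfate counter-ion carries a total charge of -2, so each complex ion is 2+.
Ligand charges: 2×ethylenediamine (neutral), 2×isothiocyanato (-1 each); total -2. So Sn + (-2) = 2+, giving Sn = +4.
Ligands are named alphabetically: ethylenediamine before isothiocyanato.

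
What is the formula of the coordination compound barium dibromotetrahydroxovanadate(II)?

Ligands: 2 bromo (Br, -1), 4 hydroxo (OH, -1). Ligand charge sum = -6.
Charge balance with barium (+2) requires 1 complex ion per 2 barium.

Ba2[VBr2(OH)4]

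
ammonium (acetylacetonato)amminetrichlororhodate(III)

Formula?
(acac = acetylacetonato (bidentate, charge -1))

NH4[Rh(acac)Cl3(NH3)]

Ligands: 1 acetylacetonato (acac, -1), 3 chloro (Cl, -1), 1 ammine (NH3, neutral). Ligand charge sum = -4.
With Rh in oxidation state +3, the complex ion is [Rh...]^1−.
Charge balance with ammonium (+1) requires 1 complex ion per 1 ammonium.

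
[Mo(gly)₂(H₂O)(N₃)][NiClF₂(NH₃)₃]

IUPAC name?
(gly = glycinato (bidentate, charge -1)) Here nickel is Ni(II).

aquaazidobis(glycinato)molybdenum(IV) triamminechlorodifluoronickelate(II)

Ni is given as +2; the anion's ligand charges sum to -3, so the complex anion is 1−.
A 1:1 salt means the cation carries the equal and opposite charge, 1+.
Cation: ligand charges sum to -3; for the ion to be 1+, Mo = +4.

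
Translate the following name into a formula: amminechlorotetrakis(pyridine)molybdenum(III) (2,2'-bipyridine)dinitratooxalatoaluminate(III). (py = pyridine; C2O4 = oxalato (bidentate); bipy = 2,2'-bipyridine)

Cation [Mo…]: ligand charges -1, Mo(III) ⇒ ion charge 2+.
Anion [Al…]: ligand charges -4, Al(III) ⇒ ion charge 1−.
One 2+ cation requires 2 of the 1− anion.

[MoCl(NH3)(py)4][Al(bipy)(C2O4)(NO3)2]2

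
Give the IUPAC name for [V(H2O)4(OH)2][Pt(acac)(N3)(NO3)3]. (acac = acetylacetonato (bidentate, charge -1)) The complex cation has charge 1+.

The complex cation is given as 1+; its ligand charges sum to -2, so V = +3.
A 1:1 salt means the anion carries the equal and opposite charge, 1−.
Anion: ligand charges sum to -5; for the ion to be 1−, Pt = +4.

tetraaquadihydroxovanadium(III) (acetylacetonato)azidotrinitratoplatinate(IV)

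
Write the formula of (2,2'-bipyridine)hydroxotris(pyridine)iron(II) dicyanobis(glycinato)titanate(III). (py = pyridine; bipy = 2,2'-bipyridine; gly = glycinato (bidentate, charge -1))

[Fe(bipy)(OH)(py)3][Ti(CN)2(gly)2]

Cation [Fe…]: ligand charges -1, Fe(II) ⇒ ion charge 1+.
Anion [Ti…]: ligand charges -4, Ti(III) ⇒ ion charge 1−.
One 1+ cation balances one 1− anion.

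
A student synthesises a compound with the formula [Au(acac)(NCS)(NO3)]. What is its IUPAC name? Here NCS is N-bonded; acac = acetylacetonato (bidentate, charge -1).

(acetylacetonato)isothiocyanatonitratogold(III)

There is no counter-ion, so the complex is neutral overall.
Ligand charges: 1×isothiocyanato (-1 each), 1×acetylacetonato (-1 each), 1×nitrato (-1 each); total -3. So Au + (-3) = 0, giving Au = +3.
Ligands are named alphabetically: acetylacetonato before isothiocyanato before nitrato.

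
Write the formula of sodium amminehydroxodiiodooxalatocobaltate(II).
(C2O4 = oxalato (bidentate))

Ligands: 1 hydroxo (OH, -1), 1 oxalato (C2O4, -2), 2 iodo (I, -1), 1 ammine (NH3, neutral). Ligand charge sum = -5.
With Co in oxidation state +2, the complex ion is [Co...]^3−.
Charge balance with sodium (+1) requires 1 complex ion per 3 sodium.

Na3[Co(C2O4)I2(NH3)(OH)]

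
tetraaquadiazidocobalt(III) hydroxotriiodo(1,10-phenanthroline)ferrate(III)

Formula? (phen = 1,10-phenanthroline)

[Co(H2O)4(N3)2][FeI3(OH)(phen)]

Cation [Co…]: ligand charges -2, Co(III) ⇒ ion charge 1+.
Anion [Fe…]: ligand charges -4, Fe(III) ⇒ ion charge 1−.
One 1+ cation balances one 1− anion.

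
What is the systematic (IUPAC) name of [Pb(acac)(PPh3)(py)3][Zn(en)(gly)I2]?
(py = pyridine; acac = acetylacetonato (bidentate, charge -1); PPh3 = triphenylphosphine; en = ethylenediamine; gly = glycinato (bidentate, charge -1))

Both ions are complex: the cation is named first with the plain metal name, the anion second with the -ate form; each ion's ligands are alphabetised independently.
Zinc is always +2 in its complexes; the anion's ligand charges sum to -3, so the complex anion is 1−.
A 1:1 salt means the cation carries the equal and opposite charge, 1+.
Cation: ligand charges sum to -1; for the ion to be 1+, Pb = +2.

(acetylacetonato)tris(pyridine)(triphenylphosphine)lead(II) (ethylenediamine)(glycinato)diiodozincate(II)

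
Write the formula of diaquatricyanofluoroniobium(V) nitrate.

[Nb(CN)3F(H2O)2]NO3

Ligands: 3 cyano (CN, -1), 1 fluoro (F, -1), 2 aqua (H2O, neutral). Ligand charge sum = -4.
With Nb in oxidation state +5, the complex ion is [Nb...]^1+.
Charge balance with nitrate (-1) requires 1 complex ion per 1 nitrate.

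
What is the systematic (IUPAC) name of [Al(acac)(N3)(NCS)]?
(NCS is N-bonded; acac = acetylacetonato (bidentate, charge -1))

(acetylacetonato)azidoisothiocyanatoaluminium(III)

There is no counter-ion, so the complex is neutral overall.
Ligand charges: 1×azido (-1 each), 1×isothiocyanato (-1 each), 1×acetylacetonato (-1 each); total -3. So Al + (-3) = 0, giving Al = +3.
Ligands are named alphabetically: acetylacetonato before azido before isothiocyanato.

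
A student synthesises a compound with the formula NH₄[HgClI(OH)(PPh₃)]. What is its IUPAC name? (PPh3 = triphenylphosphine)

The 1 ammonium counter-ion carries a total charge of +1, so each complex ion is 1−.
Ligand charges: 1×chloro (-1 each), 1×iodo (-1 each), 1×triphenylphosphine (neutral), 1×hydroxo (-1 each); total -3. So Hg + (-3) = 1−, giving Hg = +2.
The complex ion is anionic, so mercury takes the -ate form mercurate(II).

ammonium chlorohydroxoiodo(triphenylphosphine)mercurate(II)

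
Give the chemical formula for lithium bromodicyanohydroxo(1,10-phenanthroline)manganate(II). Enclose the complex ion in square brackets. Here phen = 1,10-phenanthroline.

Ligands: 1 1,10-phenanthroline (phen, neutral), 2 cyano (CN, -1), 1 bromo (Br, -1), 1 hydroxo (OH, -1). Ligand charge sum = -4.
With Mn in oxidation state +2, the complex ion is [Mn...]^2−.
Charge balance with lithium (+1) requires 1 complex ion per 2 lithium.

Li2[MnBr(CN)2(OH)(phen)]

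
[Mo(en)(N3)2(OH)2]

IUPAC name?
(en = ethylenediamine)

diazido(ethylenediamine)dihydroxomolybdenum(IV)

There is no counter-ion, so the complex is neutral overall.
Ligand charges: 1×ethylenediamine (neutral), 2×hydroxo (-1 each), 2×azido (-1 each); total -4. So Mo + (-4) = 0, giving Mo = +4.
Ligands are named alphabetically: azido before ethylenediamine before hydroxo.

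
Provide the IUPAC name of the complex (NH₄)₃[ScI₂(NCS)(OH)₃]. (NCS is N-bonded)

ammonium trihydroxodiiodoisothiocyanatoscandate(III)

The 3 ammonium counter-ions carry a total charge of +3, so each complex ion is 3−.
Ligand charges: 1×isothiocyanato (-1 each), 2×iodo (-1 each), 3×hydroxo (-1 each); total -6. So Sc + (-6) = 3−, giving Sc = +3.
Ligands are named alphabetically: hydroxo before iodo before isothiocyanato.
The complex ion is anionic, so scandium takes the -ate form scandate(III).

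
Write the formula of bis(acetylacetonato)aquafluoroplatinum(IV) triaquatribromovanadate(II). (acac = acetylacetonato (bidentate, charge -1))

[Pt(acac)2F(H2O)][VBr3(H2O)3]

Cation [Pt…]: ligand charges -3, Pt(IV) ⇒ ion charge 1+.
Anion [V…]: ligand charges -3, V(II) ⇒ ion charge 1−.
One 1+ cation balances one 1− anion.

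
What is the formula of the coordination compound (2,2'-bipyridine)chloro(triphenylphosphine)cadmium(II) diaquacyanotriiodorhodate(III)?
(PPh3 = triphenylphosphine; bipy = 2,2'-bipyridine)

Cation [Cd…]: ligand charges -1, Cd(II) ⇒ ion charge 1+.
Anion [Rh…]: ligand charges -4, Rh(III) ⇒ ion charge 1−.
One 1+ cation balances one 1− anion.

[Cd(bipy)Cl(PPh3)][Rh(CN)(H2O)2I3]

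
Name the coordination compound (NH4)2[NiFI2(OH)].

ammonium fluorohydroxodiiodonickelate(II)

The 2 ammonium counter-ions carry a total charge of +2, so each complex ion is 2−.
Ligand charges: 1×hydroxo (-1 each), 2×iodo (-1 each), 1×fluoro (-1 each); total -4. So Ni + (-4) = 2−, giving Ni = +2.
The complex ion is anionic, so nickel takes the -ate form nickelate(II).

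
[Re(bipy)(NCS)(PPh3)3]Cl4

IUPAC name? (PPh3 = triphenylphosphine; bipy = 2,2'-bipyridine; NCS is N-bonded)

(2,2'-bipyridine)isothiocyanatotris(triphenylphosphine)rhenium(V) chloride

The 4 chloride counter-ions carry a total charge of -4, so each complex ion is 4+.
Ligand charges: 3×triphenylphosphine (neutral), 1×2,2'-bipyridine (neutral), 1×isothiocyanato (-1 each); total -1. So Re + (-1) = 4+, giving Re = +5.
Ligands are named alphabetically: bipyridine before isothiocyanato before triphenylphosphine.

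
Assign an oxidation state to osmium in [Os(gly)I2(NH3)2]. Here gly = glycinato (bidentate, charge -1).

+3

No counter-ion: the bracketed complex is neutral.
Ligand charges: 1×gly = -1; 2×NH3 neutral; 2×I = -2; sum -3.
Os + (-3) = 0 ⇒ Os is +3.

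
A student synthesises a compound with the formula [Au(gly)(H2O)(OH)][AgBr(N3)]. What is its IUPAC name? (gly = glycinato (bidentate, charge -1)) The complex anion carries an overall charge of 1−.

aqua(glycinato)hydroxogold(III) azidobromoargentate(I)

Both ions are complex: the cation is named first with the plain metal name, the anion second with the -ate form; each ion's ligands are alphabetised independently.
The complex anion is given as 1−; its ligand charges sum to -2, so Ag = +1.
A 1:1 salt means the cation carries the equal and opposite charge, 1+.
Cation: ligand charges sum to -2; for the ion to be 1+, Au = +3.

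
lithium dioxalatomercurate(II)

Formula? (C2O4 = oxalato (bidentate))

Ligands: 2 oxalato (C2O4, -2). Ligand charge sum = -4.
With Hg in oxidation state +2, the complex ion is [Hg...]^2−.
Charge balance with lithium (+1) requires 1 complex ion per 2 lithium.

Li2[Hg(C2O4)2]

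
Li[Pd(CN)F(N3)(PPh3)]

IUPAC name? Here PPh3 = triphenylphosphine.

lithium azidocyanofluoro(triphenylphosphine)palladate(II)

The 1 lithium counter-ion carries a total charge of +1, so each complex ion is 1−.
Ligand charges: 1×cyano (-1 each), 1×fluoro (-1 each), 1×triphenylphosphine (neutral), 1×azido (-1 each); total -3. So Pd + (-3) = 1−, giving Pd = +2.
The complex ion is anionic, so palladium takes the -ate form palladate(II).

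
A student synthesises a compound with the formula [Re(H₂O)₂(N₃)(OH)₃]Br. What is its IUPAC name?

The 1 bromide counter-ion carries a total charge of -1, so each complex ion is 1+.
Ligand charges: 2×aqua (neutral), 3×hydroxo (-1 each), 1×azido (-1 each); total -4. So Re + (-4) = 1+, giving Re = +5.
Ligands are named alphabetically: aqua before azido before hydroxo.

diaquaazidotrihydroxorhenium(V) bromide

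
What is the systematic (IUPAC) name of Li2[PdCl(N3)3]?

lithium triazidochloropalladate(II)

The 2 lithium counter-ions carry a total charge of +2, so each complex ion is 2−.
Ligand charges: 1×chloro (-1 each), 3×azido (-1 each); total -4. So Pd + (-4) = 2−, giving Pd = +2.
Ligands are named alphabetically: azido before chloro.
The complex ion is anionic, so palladium takes the -ate form palladate(II).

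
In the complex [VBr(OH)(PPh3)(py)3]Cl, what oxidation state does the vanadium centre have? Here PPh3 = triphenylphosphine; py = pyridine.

+3

1 chloride outside the brackets (-1 each) → the complex ion is 1+.
Ligand charges: 1×OH = -1; 1×PPh3 neutral; 1×Br = -1; 3×py neutral; sum -2.
V + (-2) = 1+ ⇒ V is +3.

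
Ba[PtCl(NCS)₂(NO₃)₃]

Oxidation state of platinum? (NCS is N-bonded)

1 barium outside the brackets (+2 each) → the complex ion is 2−.
Ligand charges: 2×NCS = -2; 3×NO3 = -3; 1×Cl = -1; sum -6.
Pt + (-6) = 2− ⇒ Pt is +4.

+4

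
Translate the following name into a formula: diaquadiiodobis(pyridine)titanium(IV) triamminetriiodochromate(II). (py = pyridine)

[Ti(H2O)2I2(py)2][CrI3(NH3)3]2

Cation [Ti…]: ligand charges -2, Ti(IV) ⇒ ion charge 2+.
Anion [Cr…]: ligand charges -3, Cr(II) ⇒ ion charge 1−.
One 2+ cation requires 2 of the 1− anion.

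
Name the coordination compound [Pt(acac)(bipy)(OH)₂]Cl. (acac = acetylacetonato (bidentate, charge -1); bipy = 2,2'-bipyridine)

(acetylacetonato)(2,2'-bipyridine)dihydroxoplatinum(IV) chloride

The 1 chloride counter-ion carries a total charge of -1, so each complex ion is 1+.
Ligand charges: 2×hydroxo (-1 each), 1×acetylacetonato (-1 each), 1×2,2'-bipyridine (neutral); total -3. So Pt + (-3) = 1+, giving Pt = +4.
Ligands are named alphabetically: acetylacetonato before bipyridine before hydroxo.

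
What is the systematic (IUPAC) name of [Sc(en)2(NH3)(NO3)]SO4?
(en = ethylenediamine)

amminebis(ethylenediamine)nitratoscandium(III) sulfate

The 1 sulfate counter-ion carries a total charge of -2, so each complex ion is 2+.
Ligand charges: 2×ethylenediamine (neutral), 1×nitrato (-1 each), 1×ammine (neutral); total -1. So Sc + (-1) = 2+, giving Sc = +3.
Ligands are named alphabetically: ammine before ethylenediamine before nitrato.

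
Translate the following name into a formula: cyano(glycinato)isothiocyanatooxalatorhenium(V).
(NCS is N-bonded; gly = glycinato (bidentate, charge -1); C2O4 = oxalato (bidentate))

[Re(C2O4)(CN)(gly)(NCS)]

Ligands: 1 isothiocyanato (NCS, -1), 1 glycinato (gly, -1), 1 oxalato (C2O4, -2), 1 cyano (CN, -1). Ligand charge sum = -5.
With Re in oxidation state +5, the complex ion is [Re...].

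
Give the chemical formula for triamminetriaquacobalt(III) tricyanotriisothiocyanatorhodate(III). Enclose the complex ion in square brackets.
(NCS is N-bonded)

Cation [Co…]: ligand charges 0, Co(III) ⇒ ion charge 3+.
Anion [Rh…]: ligand charges -6, Rh(III) ⇒ ion charge 3−.
One 3+ cation balances one 3− anion.

[Co(H2O)3(NH3)3][Rh(CN)3(NCS)3]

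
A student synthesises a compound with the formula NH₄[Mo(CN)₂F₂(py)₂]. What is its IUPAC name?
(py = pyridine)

ammonium dicyanodifluorobis(pyridine)molybdate(III)

The 1 ammonium counter-ion carries a total charge of +1, so each complex ion is 1−.
Ligand charges: 2×fluoro (-1 each), 2×pyridine (neutral), 2×cyano (-1 each); total -4. So Mo + (-4) = 1−, giving Mo = +3.
Ligands are named alphabetically: cyano before fluoro before pyridine.
The complex ion is anionic, so molybdenum takes the -ate form molybdate(III).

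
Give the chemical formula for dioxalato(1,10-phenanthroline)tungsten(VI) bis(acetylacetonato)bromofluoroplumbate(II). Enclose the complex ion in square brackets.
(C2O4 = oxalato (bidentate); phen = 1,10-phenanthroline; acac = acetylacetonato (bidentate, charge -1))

Cation [W…]: ligand charges -4, W(VI) ⇒ ion charge 2+.
Anion [Pb…]: ligand charges -4, Pb(II) ⇒ ion charge 2−.

[W(C2O4)2(phen)][Pb(acac)2BrF]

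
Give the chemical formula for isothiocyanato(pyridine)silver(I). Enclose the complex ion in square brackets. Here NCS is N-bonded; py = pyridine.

Ligands: 1 isothiocyanato (NCS, -1), 1 pyridine (py, neutral). Ligand charge sum = -1.
With Ag in oxidation state +1, the complex ion is [Ag...].

[Ag(NCS)(py)]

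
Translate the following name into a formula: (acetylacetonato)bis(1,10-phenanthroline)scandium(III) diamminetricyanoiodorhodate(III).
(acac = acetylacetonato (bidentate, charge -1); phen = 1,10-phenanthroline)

Cation [Sc…]: ligand charges -1, Sc(III) ⇒ ion charge 2+.
Anion [Rh…]: ligand charges -4, Rh(III) ⇒ ion charge 1−.
One 2+ cation requires 2 of the 1− anion.

[Sc(acac)(phen)2][Rh(CN)3I(NH3)2]2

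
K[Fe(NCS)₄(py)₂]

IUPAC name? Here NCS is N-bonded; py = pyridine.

potassium tetraisothiocyanatobis(pyridine)ferrate(III)

The 1 potassium counter-ion carries a total charge of +1, so each complex ion is 1−.
Ligand charges: 4×isothiocyanato (-1 each), 2×pyridine (neutral); total -4. So Fe + (-4) = 1−, giving Fe = +3.
Ligands are named alphabetically: isothiocyanato before pyridine.
The complex ion is anionic, so iron takes the -ate form ferrate(III).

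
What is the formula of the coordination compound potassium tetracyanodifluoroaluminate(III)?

K3[Al(CN)4F2]

Ligands: 2 fluoro (F, -1), 4 cyano (CN, -1). Ligand charge sum = -6.
Charge balance with potassium (+1) requires 1 complex ion per 3 potassium.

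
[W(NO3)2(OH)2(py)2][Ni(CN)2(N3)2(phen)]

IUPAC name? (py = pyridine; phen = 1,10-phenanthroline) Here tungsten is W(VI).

dihydroxodinitratobis(pyridine)tungsten(VI) diazidodicyano(1,10-phenanthroline)nickelate(II)

W is given as +6; the cation's ligand charges sum to -4, so the complex cation is 2+.
A 1:1 salt means the anion carries the equal and opposite charge, 2−.
Anion: ligand charges sum to -4; for the ion to be 2−, Ni = +2.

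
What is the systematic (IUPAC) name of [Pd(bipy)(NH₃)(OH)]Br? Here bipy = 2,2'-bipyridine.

ammine(2,2'-bipyridine)hydroxopalladium(II) bromide

The 1 bromide counter-ion carries a total charge of -1, so each complex ion is 1+.
Ligand charges: 1×2,2'-bipyridine (neutral), 1×ammine (neutral), 1×hydroxo (-1 each); total -1. So Pd + (-1) = 1+, giving Pd = +2.
Ligands are named alphabetically: ammine before bipyridine before hydroxo.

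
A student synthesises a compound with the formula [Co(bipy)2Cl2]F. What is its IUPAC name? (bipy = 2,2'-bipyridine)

The 1 fluoride counter-ion carries a total charge of -1, so each complex ion is 1+.
Ligand charges: 2×chloro (-1 each), 2×2,2'-bipyridine (neutral); total -2. So Co + (-2) = 1+, giving Co = +3.
Ligands are named alphabetically: bipyridine before chloro.

bis(2,2'-bipyridine)dichlorocobalt(III) fluoride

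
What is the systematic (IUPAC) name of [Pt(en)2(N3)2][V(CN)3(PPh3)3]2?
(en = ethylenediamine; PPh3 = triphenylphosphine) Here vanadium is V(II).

Both ions are complex: the cation is named first with the plain metal name, the anion second with the -ate form; each ion's ligands are alphabetised independently.
V is given as +2; the anion's ligand charges sum to -3, so the complex anion is 1−.
With 2 anions per cation, the cation must be 2×1 = 2+.
Cation: ligand charges sum to -2; for the ion to be 2+, Pt = +4.

diazidobis(ethylenediamine)platinum(IV) tricyanotris(triphenylphosphine)vanadate(II)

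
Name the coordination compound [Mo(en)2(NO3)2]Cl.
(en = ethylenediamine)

The 1 chloride counter-ion carries a total charge of -1, so each complex ion is 1+.
Ligand charges: 2×ethylenediamine (neutral), 2×nitrato (-1 each); total -2. So Mo + (-2) = 1+, giving Mo = +3.
Ligands are named alphabetically: ethylenediamine before nitrato.

bis(ethylenediamine)dinitratomolybdenum(III) chloride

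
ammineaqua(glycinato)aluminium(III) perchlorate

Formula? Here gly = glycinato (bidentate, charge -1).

[Al(gly)(H2O)(NH3)](ClO4)2

Ligands: 1 ammine (NH3, neutral), 1 glycinato (gly, -1), 1 aqua (H2O, neutral). Ligand charge sum = -1.
Charge balance with perchlorate (-1) requires 1 complex ion per 2 perchlorate.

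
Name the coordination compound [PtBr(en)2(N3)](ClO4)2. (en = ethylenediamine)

The 2 perchlorate counter-ions carry a total charge of -2, so each complex ion is 2+.
Ligand charges: 1×bromo (-1 each), 1×azido (-1 each), 2×ethylenediamine (neutral); total -2. So Pt + (-2) = 2+, giving Pt = +4.
Ligands are named alphabetically: azido before bromo before ethylenediamine.

azidobromobis(ethylenediamine)platinum(IV) perchlorate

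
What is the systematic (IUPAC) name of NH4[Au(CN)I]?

ammonium cyanoiodoaurate(I)

The 1 ammonium counter-ion carries a total charge of +1, so each complex ion is 1−.
Ligand charges: 1×iodo (-1 each), 1×cyano (-1 each); total -2. So Au + (-2) = 1−, giving Au = +1.
The complex ion is anionic, so gold takes the -ate form aurate(I).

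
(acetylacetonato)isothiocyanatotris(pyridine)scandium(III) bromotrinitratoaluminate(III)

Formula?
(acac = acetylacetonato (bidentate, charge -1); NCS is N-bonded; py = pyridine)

[Sc(acac)(NCS)(py)3][AlBr(NO3)3]

Cation [Sc…]: ligand charges -2, Sc(III) ⇒ ion charge 1+.
Anion [Al…]: ligand charges -4, Al(III) ⇒ ion charge 1−.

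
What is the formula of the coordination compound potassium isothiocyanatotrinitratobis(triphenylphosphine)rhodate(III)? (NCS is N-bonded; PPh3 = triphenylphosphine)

K[Rh(NCS)(NO3)3(PPh3)2]

Ligands: 3 nitrato (NO3, -1), 1 isothiocyanato (NCS, -1), 2 triphenylphosphine (PPh3, neutral). Ligand charge sum = -4.
Charge balance with potassium (+1) requires 1 complex ion per 1 potassium.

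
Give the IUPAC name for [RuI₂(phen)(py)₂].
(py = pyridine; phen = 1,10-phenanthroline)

There is no counter-ion, so the complex is neutral overall.
Ligand charges: 2×pyridine (neutral), 2×iodo (-1 each), 1×1,10-phenanthroline (neutral); total -2. So Ru + (-2) = 0, giving Ru = +2.
Ligands are named alphabetically: iodo before phenanthroline before pyridine.

diiodo(1,10-phenanthroline)bis(pyridine)ruthenium(II)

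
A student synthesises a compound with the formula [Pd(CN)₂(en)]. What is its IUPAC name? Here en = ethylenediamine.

dicyano(ethylenediamine)palladium(II)

There is no counter-ion, so the complex is neutral overall.
Ligand charges: 1×ethylenediamine (neutral), 2×cyano (-1 each); total -2. So Pd + (-2) = 0, giving Pd = +2.
Ligands are named alphabetically: cyano before ethylenediamine.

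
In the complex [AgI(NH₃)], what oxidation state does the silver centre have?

+1

No counter-ion: the bracketed complex is neutral.
Ligand charges: 1×NH3 neutral; 1×I = -1; sum -1.
Ag + (-1) = 0 ⇒ Ag is +1.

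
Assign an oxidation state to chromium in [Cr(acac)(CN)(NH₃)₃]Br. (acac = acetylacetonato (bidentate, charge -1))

+3

1 bromide outside the brackets (-1 each) → the complex ion is 1+.
Ligand charges: 1×CN = -1; 1×acac = -1; 3×NH3 neutral; sum -2.
Cr + (-2) = 1+ ⇒ Cr is +3.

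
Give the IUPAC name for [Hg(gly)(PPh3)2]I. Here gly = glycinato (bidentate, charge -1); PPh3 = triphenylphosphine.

The 1 iodide counter-ion carries a total charge of -1, so each complex ion is 1+.
Ligand charges: 1×glycinato (-1 each), 2×triphenylphosphine (neutral); total -1. So Hg + (-1) = 1+, giving Hg = +2.
Ligands are named alphabetically: glycinato before triphenylphosphine.

(glycinato)bis(triphenylphosphine)mercury(II) iodide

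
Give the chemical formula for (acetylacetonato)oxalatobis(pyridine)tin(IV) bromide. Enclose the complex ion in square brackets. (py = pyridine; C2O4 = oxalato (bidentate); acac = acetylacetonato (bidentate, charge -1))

[Sn(acac)(C2O4)(py)2]Br

Ligands: 2 pyridine (py, neutral), 1 oxalato (C2O4, -2), 1 acetylacetonato (acac, -1). Ligand charge sum = -3.
With Sn in oxidation state +4, the complex ion is [Sn...]^1+.
Charge balance with bromide (-1) requires 1 complex ion per 1 bromide.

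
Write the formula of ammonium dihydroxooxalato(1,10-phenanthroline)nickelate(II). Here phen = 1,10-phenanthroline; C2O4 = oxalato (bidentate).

(NH4)2[Ni(C2O4)(OH)2(phen)]

Ligands: 1 1,10-phenanthroline (phen, neutral), 2 hydroxo (OH, -1), 1 oxalato (C2O4, -2). Ligand charge sum = -4.
Charge balance with ammonium (+1) requires 1 complex ion per 2 ammonium.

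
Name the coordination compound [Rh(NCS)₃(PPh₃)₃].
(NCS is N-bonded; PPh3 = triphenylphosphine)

There is no counter-ion, so the complex is neutral overall.
Ligand charges: 3×isothiocyanato (-1 each), 3×triphenylphosphine (neutral); total -3. So Rh + (-3) = 0, giving Rh = +3.
Ligands are named alphabetically: isothiocyanato before triphenylphosphine.

triisothiocyanatotris(triphenylphosphine)rhodium(III)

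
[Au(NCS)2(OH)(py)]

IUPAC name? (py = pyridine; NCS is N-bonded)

There is no counter-ion, so the complex is neutral overall.
Ligand charges: 1×hydroxo (-1 each), 1×pyridine (neutral), 2×isothiocyanato (-1 each); total -3. So Au + (-3) = 0, giving Au = +3.
Ligands are named alphabetically: hydroxo before isothiocyanato before pyridine.

hydroxodiisothiocyanato(pyridine)gold(III)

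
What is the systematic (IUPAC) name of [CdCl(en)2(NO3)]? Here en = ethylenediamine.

There is no counter-ion, so the complex is neutral overall.
Ligand charges: 1×nitrato (-1 each), 2×ethylenediamine (neutral), 1×chloro (-1 each); total -2. So Cd + (-2) = 0, giving Cd = +2.
Ligands are named alphabetically: chloro before ethylenediamine before nitrato.

chlorobis(ethylenediamine)nitratocadmium(II)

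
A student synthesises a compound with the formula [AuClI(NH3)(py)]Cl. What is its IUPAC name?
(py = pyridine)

amminechloroiodo(pyridine)gold(III) chloride

The 1 chloride counter-ion carries a total charge of -1, so each complex ion is 1+.
Ligand charges: 1×iodo (-1 each), 1×chloro (-1 each), 1×ammine (neutral), 1×pyridine (neutral); total -2. So Au + (-2) = 1+, giving Au = +3.
Ligands are named alphabetically: ammine before chloro before iodo before pyridine.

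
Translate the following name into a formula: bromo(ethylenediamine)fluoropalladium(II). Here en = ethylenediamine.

Ligands: 1 bromo (Br, -1), 1 ethylenediamine (en, neutral), 1 fluoro (F, -1). Ligand charge sum = -2.
With Pd in oxidation state +2, the complex ion is [Pd...].

[PdBr(en)F]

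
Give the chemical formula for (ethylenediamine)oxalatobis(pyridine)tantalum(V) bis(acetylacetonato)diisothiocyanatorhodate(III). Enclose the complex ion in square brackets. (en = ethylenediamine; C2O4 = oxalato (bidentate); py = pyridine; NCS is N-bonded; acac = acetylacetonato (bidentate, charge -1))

[Ta(C2O4)(en)(py)2][Rh(acac)2(NCS)2]3

Cation [Ta…]: ligand charges -2, Ta(V) ⇒ ion charge 3+.
Anion [Rh…]: ligand charges -4, Rh(III) ⇒ ion charge 1−.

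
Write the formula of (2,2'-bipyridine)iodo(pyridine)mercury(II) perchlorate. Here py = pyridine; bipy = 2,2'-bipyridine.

[Hg(bipy)I(py)]ClO4

Ligands: 1 pyridine (py, neutral), 1 2,2'-bipyridine (bipy, neutral), 1 iodo (I, -1). Ligand charge sum = -1.
With Hg in oxidation state +2, the complex ion is [Hg...]^1+.
Charge balance with perchlorate (-1) requires 1 complex ion per 1 perchlorate.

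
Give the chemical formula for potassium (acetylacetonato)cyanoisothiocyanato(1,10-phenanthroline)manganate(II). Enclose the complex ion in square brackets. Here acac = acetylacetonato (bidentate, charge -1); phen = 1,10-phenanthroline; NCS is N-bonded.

Ligands: 1 acetylacetonato (acac, -1), 1 cyano (CN, -1), 1 1,10-phenanthroline (phen, neutral), 1 isothiocyanato (NCS, -1). Ligand charge sum = -3.
With Mn in oxidation state +2, the complex ion is [Mn...]^1−.
Charge balance with potassium (+1) requires 1 complex ion per 1 potassium.

K[Mn(acac)(CN)(NCS)(phen)]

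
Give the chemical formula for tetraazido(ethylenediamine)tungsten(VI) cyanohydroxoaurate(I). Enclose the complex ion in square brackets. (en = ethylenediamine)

[W(en)(N3)4][Au(CN)(OH)]2

Cation [W…]: ligand charges -4, W(VI) ⇒ ion charge 2+.
Anion [Au…]: ligand charges -2, Au(I) ⇒ ion charge 1−.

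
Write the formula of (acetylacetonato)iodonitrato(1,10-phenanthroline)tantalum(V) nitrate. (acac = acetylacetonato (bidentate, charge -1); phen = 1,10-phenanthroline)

Ligands: 1 iodo (I, -1), 1 nitrato (NO3, -1), 1 acetylacetonato (acac, -1), 1 1,10-phenanthroline (phen, neutral). Ligand charge sum = -3.
With Ta in oxidation state +5, the complex ion is [Ta...]^2+.
Charge balance with nitrate (-1) requires 1 complex ion per 2 nitrate.

[Ta(acac)I(NO3)(phen)](NO3)2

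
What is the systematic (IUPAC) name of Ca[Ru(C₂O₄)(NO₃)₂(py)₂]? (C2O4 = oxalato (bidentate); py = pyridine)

The 1 calcium counter-ion carries a total charge of +2, so each complex ion is 2−.
Ligand charges: 1×oxalato (-2 each), 2×pyridine (neutral), 2×nitrato (-1 each); total -4. So Ru + (-4) = 2−, giving Ru = +2.
The complex ion is anionic, so ruthenium takes the -ate form ruthenate(II).

calcium dinitratooxalatobis(pyridine)ruthenate(II)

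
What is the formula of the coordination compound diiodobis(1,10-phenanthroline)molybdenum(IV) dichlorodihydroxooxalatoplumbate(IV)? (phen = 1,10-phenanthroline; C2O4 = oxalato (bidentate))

Cation [Mo…]: ligand charges -2, Mo(IV) ⇒ ion charge 2+.
Anion [Pb…]: ligand charges -6, Pb(IV) ⇒ ion charge 2−.
One 2+ cation balances one 2− anion.

[MoI2(phen)2][Pb(C2O4)Cl2(OH)2]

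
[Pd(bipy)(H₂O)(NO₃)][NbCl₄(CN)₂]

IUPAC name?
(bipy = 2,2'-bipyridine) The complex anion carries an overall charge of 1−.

aqua(2,2'-bipyridine)nitratopalladium(II) tetrachlorodicyanoniobate(V)

Both ions are complex: the cation is named first with the plain metal name, the anion second with the -ate form; each ion's ligands are alphabetised independently.
The complex anion is given as 1−; its ligand charges sum to -6, so Nb = +5.
A 1:1 salt means the cation carries the equal and opposite charge, 1+.
Cation: ligand charges sum to -1; for the ion to be 1+, Pd = +2.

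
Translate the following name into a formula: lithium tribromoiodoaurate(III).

Li[AuBr3I]

Ligands: 3 bromo (Br, -1), 1 iodo (I, -1). Ligand charge sum = -4.
With Au in oxidation state +3, the complex ion is [Au...]^1−.
Charge balance with lithium (+1) requires 1 complex ion per 1 lithium.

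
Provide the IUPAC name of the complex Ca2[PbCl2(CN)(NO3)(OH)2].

calcium dichlorocyanodihydroxonitratoplumbate(II)

The 2 calcium counter-ions carry a total charge of +4, so each complex ion is 4−.
Ligand charges: 2×hydroxo (-1 each), 2×chloro (-1 each), 1×nitrato (-1 each), 1×cyano (-1 each); total -6. So Pb + (-6) = 4−, giving Pb = +2.
Ligands are named alphabetically: chloro before cyano before hydroxo before nitrato.
The complex ion is anionic, so lead takes the -ate form plumbate(II).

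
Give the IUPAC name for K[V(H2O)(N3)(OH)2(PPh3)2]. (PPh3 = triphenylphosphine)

The 1 potassium counter-ion carries a total charge of +1, so each complex ion is 1−.
Ligand charges: 2×triphenylphosphine (neutral), 1×aqua (neutral), 1×azido (-1 each), 2×hydroxo (-1 each); total -3. So V + (-3) = 1−, giving V = +2.
Ligands are named alphabetically: aqua before azido before hydroxo before triphenylphosphine.
The complex ion is anionic, so vanadium takes the -ate form vanadate(II).

potassium aquaazidodihydroxobis(triphenylphosphine)vanadate(II)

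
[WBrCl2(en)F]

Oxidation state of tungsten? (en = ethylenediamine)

No counter-ion: the bracketed complex is neutral.
Ligand charges: 1×Br = -1; 1×F = -1; 1×en neutral; 2×Cl = -2; sum -4.
W + (-4) = 0 ⇒ W is +4.

+4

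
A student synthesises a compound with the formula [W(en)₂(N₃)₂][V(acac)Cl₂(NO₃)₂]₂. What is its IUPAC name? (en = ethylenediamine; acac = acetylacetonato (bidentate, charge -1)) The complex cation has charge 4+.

diazidobis(ethylenediamine)tungsten(VI) (acetylacetonato)dichlorodinitratovanadate(III)

The complex cation is given as 4+; its ligand charges sum to -2, so W = +6.
With 2 anions per cation, each anion must be 4/2 = 2−.
Anion: ligand charges sum to -5; for the ion to be 2−, V = +3.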